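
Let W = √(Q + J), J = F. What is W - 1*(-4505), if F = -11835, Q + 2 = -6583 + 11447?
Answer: 4505 + I*√6973 ≈ 4505.0 + 83.505*I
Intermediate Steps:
Q = 4862 (Q = -2 + (-6583 + 11447) = -2 + 4864 = 4862)
J = -11835
W = I*√6973 (W = √(4862 - 11835) = √(-6973) = I*√6973 ≈ 83.505*I)
W - 1*(-4505) = I*√6973 - 1*(-4505) = I*√6973 + 4505 = 4505 + I*√6973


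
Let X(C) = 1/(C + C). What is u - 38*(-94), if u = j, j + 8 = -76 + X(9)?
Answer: 62785/18 ≈ 3488.1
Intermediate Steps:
X(C) = 1/(2*C)
j = -1511/18 (j = -8 + (-76 + (1/2)/9) = -8 + (-76 + (1/2)*(1/9)) = -8 + (-76 + 1/18) = -8 - 1367/18 = -1511/18 ≈ -83.944)
u = -1511/18 ≈ -83.944
u - 38*(-94) = -1511/18 - 38*(-94) = -1511/18 + 3572 = 62785/18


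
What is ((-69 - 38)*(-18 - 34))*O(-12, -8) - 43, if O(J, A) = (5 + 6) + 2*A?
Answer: -27863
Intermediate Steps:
O(J, A) = 11 + 2*A
((-69 - 38)*(-18 - 34))*O(-12, -8) - 43 = ((-69 - 38)*(-18 - 34))*(11 + 2*(-8)) - 43 = (-107*(-52))*(11 - 16) - 43 = 5564*(-5) - 43 = -27820 - 43 = -27863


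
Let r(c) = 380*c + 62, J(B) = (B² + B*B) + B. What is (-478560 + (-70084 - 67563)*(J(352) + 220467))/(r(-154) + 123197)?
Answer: -64505579229/64739 ≈ -9.9639e+5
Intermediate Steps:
J(B) = B + 2*B² (J(B) = (B² + B²) + B = 2*B² + B = B + 2*B²)
r(c) = 62 + 380*c
(-478560 + (-70084 - 67563)*(J(352) + 220467))/(r(-154) + 123197) = (-478560 + (-70084 - 67563)*(352*(1 + 2*352) + 220467))/((62 + 380*(-154)) + 123197) = (-478560 - 137647*(352*(1 + 704) + 220467))/((62 - 58520) + 123197) = (-478560 - 137647*(352*705 + 220467))/(-58458 + 123197) = (-478560 - 137647*(248160 + 220467))/64739 = (-478560 - 137647*468627)*(1/64739) = (-478560 - 64505100669)*(1/64739) = -64505579229*1/64739 = -64505579229/64739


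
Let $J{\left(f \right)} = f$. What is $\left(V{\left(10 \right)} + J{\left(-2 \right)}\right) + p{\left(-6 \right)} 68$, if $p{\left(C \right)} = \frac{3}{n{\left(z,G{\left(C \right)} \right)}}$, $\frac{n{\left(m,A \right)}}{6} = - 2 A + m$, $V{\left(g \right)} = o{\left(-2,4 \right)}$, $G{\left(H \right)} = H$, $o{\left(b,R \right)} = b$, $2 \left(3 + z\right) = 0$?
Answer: $- \frac{2}{9} \approx -0.22222$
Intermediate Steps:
$z = -3$ ($z = -3 + \frac{1}{2} \cdot 0 = -3 + 0 = -3$)
$V{\left(g \right)} = -2$
$n{\left(m,A \right)} = - 12 A + 6 m$ ($n{\left(m,A \right)} = 6 \left(- 2 A + m\right) = 6 \left(m - 2 A\right) = - 12 A + 6 m$)
$p{\left(C \right)} = \frac{3}{-18 - 12 C}$ ($p{\left(C \right)} = \frac{3}{- 12 C + 6 \left(-3\right)} = \frac{3}{- 12 C - 18} = \frac{3}{-18 - 12 C}$)
$\left(V{\left(10 \right)} + J{\left(-2 \right)}\right) + p{\left(-6 \right)} 68 = \left(-2 - 2\right) + - \frac{1}{6 + 4 \left(-6\right)} 68 = -4 + - \frac{1}{6 - 24} \cdot 68 = -4 + - \frac{1}{-18} \cdot 68 = -4 + \left(-1\right) \left(- \frac{1}{18}\right) 68 = -4 + \frac{1}{18} \cdot 68 = -4 + \frac{34}{9} = - \frac{2}{9}$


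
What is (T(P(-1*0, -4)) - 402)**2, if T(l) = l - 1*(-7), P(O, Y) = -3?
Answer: 158404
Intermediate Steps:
T(l) = 7 + l (T(l) = l + 7 = 7 + l)
(T(P(-1*0, -4)) - 402)**2 = ((7 - 3) - 402)**2 = (4 - 402)**2 = (-398)**2 = 158404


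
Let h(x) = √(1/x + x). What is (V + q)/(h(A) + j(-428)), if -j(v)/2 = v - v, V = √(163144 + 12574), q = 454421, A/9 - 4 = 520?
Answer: 6*√2913526067*(454421 + √175718)/22240657 ≈ 6623.3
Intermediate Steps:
A = 4716 (A = 36 + 9*520 = 36 + 4680 = 4716)
V = √175718 ≈ 419.19
j(v) = 0 (j(v) = -2*(v - v) = -2*0 = 0)
h(x) = √(x + 1/x)
(V + q)/(h(A) + j(-428)) = (√175718 + 454421)/(√(4716 + 1/4716) + 0) = (454421 + √175718)/(√(4716 + 1/4716) + 0) = (454421 + √175718)/(√(22240657/4716) + 0) = (454421 + √175718)/(√2913526067/786 + 0) = (454421 + √175718)/((√2913526067/786)) = (454421 + √175718)*(6*√2913526067/22240657) = 6*√2913526067*(454421 + √175718)/22240657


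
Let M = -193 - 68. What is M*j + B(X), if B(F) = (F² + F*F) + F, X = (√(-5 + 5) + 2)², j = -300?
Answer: 78336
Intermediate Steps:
X = 4 (X = (√0 + 2)² = (0 + 2)² = 2² = 4)
M = -261
B(F) = F + 2*F² (B(F) = (F² + F²) + F = 2*F² + F = F + 2*F²)
M*j + B(X) = -261*(-300) + 4*(1 + 2*4) = 78300 + 4*(1 + 8) = 78300 + 4*9 = 78300 + 36 = 78336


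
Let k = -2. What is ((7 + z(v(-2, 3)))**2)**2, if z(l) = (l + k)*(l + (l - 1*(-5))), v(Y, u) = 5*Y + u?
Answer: 59969536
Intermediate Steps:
v(Y, u) = u + 5*Y
z(l) = (-2 + l)*(5 + 2*l) (z(l) = (l - 2)*(l + (l - 1*(-5))) = (-2 + l)*(l + (l + 5)) = (-2 + l)*(l + (5 + l)) = (-2 + l)*(5 + 2*l))
((7 + z(v(-2, 3)))**2)**2 = ((7 + (-10 + (3 + 5*(-2)) + 2*(3 + 5*(-2))**2))**2)**2 = ((7 + (-10 + (3 - 10) + 2*(3 - 10)**2))**2)**2 = ((7 + (-10 - 7 + 2*(-7)**2))**2)**2 = ((7 + (-10 - 7 + 2*49))**2)**2 = ((7 + (-10 - 7 + 98))**2)**2 = ((7 + 81)**2)**2 = (88**2)**2 = 7744**2 = 59969536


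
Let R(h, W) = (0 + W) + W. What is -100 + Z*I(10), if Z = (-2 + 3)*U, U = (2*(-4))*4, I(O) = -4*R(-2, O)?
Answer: 2460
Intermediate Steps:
R(h, W) = 2*W (R(h, W) = W + W = 2*W)
I(O) = -8*O
U = -32 (U = -8*4 = -32)
Z = -32 (Z = (-2 + 3)*(-32) = 1*(-32) = -32)
-100 + Z*I(10) = -100 - (-256)*10 = -100 - 32*(-80) = -100 + 2560 = 2460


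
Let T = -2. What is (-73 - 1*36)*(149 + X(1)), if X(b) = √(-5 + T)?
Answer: -16241 - 109*I*√7 ≈ -16241.0 - 288.39*I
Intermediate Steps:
X(b) = I*√7 (X(b) = √(-5 - 2) = √(-7) = I*√7)
(-73 - 1*36)*(149 + X(1)) = (-73 - 1*36)*(149 + I*√7) = (-73 - 36)*(149 + I*√7) = -109*(149 + I*√7) = -16241 - 109*I*√7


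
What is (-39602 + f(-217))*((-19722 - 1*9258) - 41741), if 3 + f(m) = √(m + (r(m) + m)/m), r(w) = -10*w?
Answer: 2800905205 - 70721*I*√226 ≈ 2.8009e+9 - 1.0632e+6*I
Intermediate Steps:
f(m) = -3 + √(-9 + m) (f(m) = -3 + √(m + (-10*m + m)/m) = -3 + √(m + (-9*m)/m) = -3 + √(m - 9) = -3 + √(-9 + m))
(-39602 + f(-217))*((-19722 - 1*9258) - 41741) = (-39602 + (-3 + √(-9 - 217)))*((-19722 - 1*9258) - 41741) = (-39602 + (-3 + √(-226)))*((-19722 - 9258) - 41741) = (-39602 + (-3 + I*√226))*(-28980 - 41741) = (-39605 + I*√226)*(-70721) = 2800905205 - 70721*I*√226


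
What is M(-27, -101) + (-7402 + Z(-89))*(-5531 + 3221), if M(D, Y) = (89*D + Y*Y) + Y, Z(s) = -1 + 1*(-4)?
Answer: 17117867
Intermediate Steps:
Z(s) = -5 (Z(s) = -1 - 4 = -5)
M(D, Y) = Y + Y² + 89*D (M(D, Y) = (89*D + Y²) + Y = (Y² + 89*D) + Y = Y + Y² + 89*D)
M(-27, -101) + (-7402 + Z(-89))*(-5531 + 3221) = (-101 + (-101)² + 89*(-27)) + (-7402 - 5)*(-5531 + 3221) = (-101 + 10201 - 2403) - 7407*(-2310) = 7697 + 17110170 = 17117867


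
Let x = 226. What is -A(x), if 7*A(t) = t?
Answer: -226/7 ≈ -32.286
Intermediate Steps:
A(t) = t/7
-A(x) = -226/7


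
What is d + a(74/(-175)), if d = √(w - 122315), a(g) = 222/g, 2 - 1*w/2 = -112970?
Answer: -525 + √103629 ≈ -203.09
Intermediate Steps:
w = 225944 (w = 4 - 2*(-112970) = 4 + 225940 = 225944)
d = √103629 (d = √(225944 - 122315) = √103629 ≈ 321.91)
d + a(74/(-175)) = √103629 + 222/((74/(-175))) = √103629 + 222/((74*(-1/175))) = √103629 + 222/(-74/175) = √103629 + 222*(-175/74) = √103629 - 525 = -525 + √103629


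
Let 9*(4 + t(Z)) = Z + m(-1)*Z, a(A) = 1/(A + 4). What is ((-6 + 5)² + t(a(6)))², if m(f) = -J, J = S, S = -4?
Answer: 2809/324 ≈ 8.6698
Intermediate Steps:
J = -4
m(f) = 4 (m(f) = -1*(-4) = 4)
a(A) = 1/(4 + A)
t(Z) = -4 + 5*Z/9 (t(Z) = -4 + (Z + 4*Z)/9 = -4 + (5*Z)/9 = -4 + 5*Z/9)
((-6 + 5)² + t(a(6)))² = ((-6 + 5)² + (-4 + 5/(9*(4 + 6))))² = ((-1)² + (-4 + (5/9)/10))² = (1 + (-4 + (5/9)*(⅒)))² = (1 + (-4 + 1/18))² = (1 - 71/18)² = (-53/18)² = 2809/324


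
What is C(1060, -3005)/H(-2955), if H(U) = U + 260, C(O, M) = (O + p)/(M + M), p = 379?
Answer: 1439/16196950 ≈ 8.8844e-5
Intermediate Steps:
C(O, M) = (379 + O)/(2*M) (C(O, M) = (O + 379)/(M + M) = (379 + O)/((2*M)) = (379 + O)*(1/(2*M)) = (379 + O)/(2*M))
H(U) = 260 + U
C(1060, -3005)/H(-2955) = ((½)*(379 + 1060)/(-3005))/(260 - 2955) = ((½)*(-1/3005)*1439)/(-2695) = -1439/6010*(-1/2695) = 1439/16196950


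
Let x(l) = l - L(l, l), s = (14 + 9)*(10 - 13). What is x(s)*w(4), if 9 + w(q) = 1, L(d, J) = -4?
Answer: 520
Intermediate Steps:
s = -69 (s = 23*(-3) = -69)
x(l) = 4 + l (x(l) = l - 1*(-4) = l + 4 = 4 + l)
w(q) = -8 (w(q) = -9 + 1 = -8)
x(s)*w(4) = (4 - 69)*(-8) = -65*(-8) = 520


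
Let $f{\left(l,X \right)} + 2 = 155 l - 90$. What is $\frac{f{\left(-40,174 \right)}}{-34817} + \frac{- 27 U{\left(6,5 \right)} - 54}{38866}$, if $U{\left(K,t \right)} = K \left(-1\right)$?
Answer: $\frac{124152554}{676598761} \approx 0.1835$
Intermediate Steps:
$U{\left(K,t \right)} = - K$
$f{\left(l,X \right)} = -92 + 155 l$ ($f{\left(l,X \right)} = -2 + \left(155 l - 90\right) = -2 + \left(-90 + 155 l\right) = -92 + 155 l$)
$\frac{f{\left(-40,174 \right)}}{-34817} + \frac{- 27 U{\left(6,5 \right)} - 54}{38866} = \frac{-92 + 155 \left(-40\right)}{-34817} + \frac{- 27 \left(\left(-1\right) 6\right) - 54}{38866} = \left(-92 - 6200\right) \left(- \frac{1}{34817}\right) + \left(\left(-27\right) \left(-6\right) - 54\right) \frac{1}{38866} = \left(-6292\right) \left(- \frac{1}{34817}\right) + \left(162 - 54\right) \frac{1}{38866} = \frac{6292}{34817} + 108 \cdot \frac{1}{38866} = \frac{6292}{34817} + \frac{54}{19433} = \frac{124152554}{676598761}$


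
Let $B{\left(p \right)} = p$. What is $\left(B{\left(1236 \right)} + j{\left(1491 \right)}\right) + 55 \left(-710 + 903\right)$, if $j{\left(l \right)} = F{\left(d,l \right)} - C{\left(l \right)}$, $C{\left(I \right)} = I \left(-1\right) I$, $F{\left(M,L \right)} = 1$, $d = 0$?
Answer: $2234933$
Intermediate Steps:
$C{\left(I \right)} = - I^{2}$ ($C{\left(I \right)} = - I I = - I^{2}$)
$j{\left(l \right)} = 1 + l^{2}$ ($j{\left(l \right)} = 1 - - l^{2} = 1 + l^{2}$)
$\left(B{\left(1236 \right)} + j{\left(1491 \right)}\right) + 55 \left(-710 + 903\right) = \left(1236 + \left(1 + 1491^{2}\right)\right) + 55 \left(-710 + 903\right) = \left(1236 + \left(1 + 2223081\right)\right) + 55 \cdot 193 = \left(1236 + 2223082\right) + 10615 = 2224318 + 10615 = 2234933$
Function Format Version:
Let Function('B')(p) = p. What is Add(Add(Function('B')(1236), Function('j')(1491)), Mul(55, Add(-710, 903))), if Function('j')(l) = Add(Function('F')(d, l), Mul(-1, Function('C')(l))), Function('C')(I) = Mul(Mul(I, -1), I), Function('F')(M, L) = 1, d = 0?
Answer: 2234933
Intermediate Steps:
Function('C')(I) = Mul(-1, Pow(I, 2)) (Function('C')(I) = Mul(Mul(-1, I), I) = Mul(-1, Pow(I, 2)))
Function('j')(l) = Add(1, Pow(l, 2)) (Function('j')(l) = Add(1, Mul(-1, Mul(-1, Pow(l, 2)))) = Add(1, Pow(l, 2)))
Add(Add(Function('B')(1236), Function('j')(1491)), Mul(55, Add(-710, 903))) = Add(Add(1236, Add(1, Pow(1491, 2))), Mul(55, Add(-710, 903))) = Add(Add(1236, Add(1, 2223081)), Mul(55, 193)) = Add(Add(1236, 2223082), 10615) = Add(2224318, 10615) = 2234933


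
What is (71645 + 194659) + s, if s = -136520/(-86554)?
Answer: 11524906468/43277 ≈ 2.6631e+5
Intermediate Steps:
s = 68260/43277 (s = -136520*(-1/86554) = 68260/43277 ≈ 1.5773)
(71645 + 194659) + s = (71645 + 194659) + 68260/43277 = 266304 + 68260/43277 = 11524906468/43277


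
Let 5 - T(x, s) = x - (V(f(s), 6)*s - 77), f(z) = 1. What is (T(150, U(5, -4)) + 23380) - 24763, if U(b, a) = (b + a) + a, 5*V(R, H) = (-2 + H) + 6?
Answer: -1611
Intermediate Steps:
V(R, H) = ⅘ + H/5 (V(R, H) = ((-2 + H) + 6)/5 = (4 + H)/5 = ⅘ + H/5)
U(b, a) = b + 2*a (U(b, a) = (a + b) + a = b + 2*a)
T(x, s) = -72 - x + 2*s (T(x, s) = 5 - (x - ((⅘ + (⅕)*6)*s - 77)) = 5 - (x - ((⅘ + 6/5)*s - 77)) = 5 - (x - (2*s - 77)) = 5 - (x - (-77 + 2*s)) = 5 - (x + (77 - 2*s)) = 5 - (77 + x - 2*s) = 5 + (-77 - x + 2*s) = -72 - x + 2*s)
(T(150, U(5, -4)) + 23380) - 24763 = ((-72 - 1*150 + 2*(5 + 2*(-4))) + 23380) - 24763 = ((-72 - 150 + 2*(5 - 8)) + 23380) - 24763 = ((-72 - 150 + 2*(-3)) + 23380) - 24763 = ((-72 - 150 - 6) + 23380) - 24763 = (-228 + 23380) - 24763 = 23152 - 24763 = -1611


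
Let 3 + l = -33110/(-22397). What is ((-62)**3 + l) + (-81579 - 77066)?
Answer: -8891038362/22397 ≈ -3.9697e+5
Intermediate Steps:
l = -34081/22397 (l = -3 - 33110/(-22397) = -3 - 33110*(-1/22397) = -3 + 33110/22397 = -34081/22397 ≈ -1.5217)
((-62)**3 + l) + (-81579 - 77066) = ((-62)**3 - 34081/22397) + (-81579 - 77066) = (-238328 - 34081/22397) - 158645 = -5337866297/22397 - 158645 = -8891038362/22397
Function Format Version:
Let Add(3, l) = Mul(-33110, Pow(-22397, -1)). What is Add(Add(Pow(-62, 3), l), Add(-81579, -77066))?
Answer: Rational(-8891038362, 22397) ≈ -3.9697e+5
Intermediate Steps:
l = Rational(-34081, 22397) (l = Add(-3, Mul(-33110, Pow(-22397, -1))) = Add(-3, Mul(-33110, Rational(-1, 22397))) = Add(-3, Rational(33110, 22397)) = Rational(-34081, 22397) ≈ -1.5217)
Add(Add(Pow(-62, 3), l), Add(-81579, -77066)) = Add(Add(Pow(-62, 3), Rational(-34081, 22397)), Add(-81579, -77066)) = Add(Add(-238328, Rational(-34081, 22397)), -158645) = Add(Rational(-5337866297, 22397), -158645) = Rational(-8891038362, 22397)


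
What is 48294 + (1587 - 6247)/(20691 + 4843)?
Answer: 616567168/12767 ≈ 48294.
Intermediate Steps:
48294 + (1587 - 6247)/(20691 + 4843) = 48294 - 4660/25534 = 48294 - 4660*1/25534 = 48294 - 2330/12767 = 616567168/12767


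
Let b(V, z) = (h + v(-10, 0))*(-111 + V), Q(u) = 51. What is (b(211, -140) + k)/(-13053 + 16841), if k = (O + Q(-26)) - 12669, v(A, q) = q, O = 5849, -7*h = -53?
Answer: -42083/26516 ≈ -1.5871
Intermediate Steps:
h = 53/7 (h = -⅐*(-53) = 53/7 ≈ 7.5714)
k = -6769 (k = (5849 + 51) - 12669 = 5900 - 12669 = -6769)
b(V, z) = -5883/7 + 53*V/7 (b(V, z) = (53/7 + 0)*(-111 + V) = 53*(-111 + V)/7 = -5883/7 + 53*V/7)
(b(211, -140) + k)/(-13053 + 16841) = ((-5883/7 + (53/7)*211) - 6769)/(-13053 + 16841) = ((-5883/7 + 11183/7) - 6769)/3788 = (5300/7 - 6769)*(1/3788) = -42083/7*1/3788 = -42083/26516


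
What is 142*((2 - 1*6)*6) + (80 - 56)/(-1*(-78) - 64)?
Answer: -23844/7 ≈ -3406.3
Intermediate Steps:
142*((2 - 1*6)*6) + (80 - 56)/(-1*(-78) - 64) = 142*((2 - 6)*6) + 24/(78 - 64) = 142*(-4*6) + 24/14 = 142*(-24) + 24*(1/14) = -3408 + 12/7 = -23844/7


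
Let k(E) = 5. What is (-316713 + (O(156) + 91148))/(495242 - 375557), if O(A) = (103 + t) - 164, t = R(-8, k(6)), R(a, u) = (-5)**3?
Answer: -225751/119685 ≈ -1.8862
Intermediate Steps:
R(a, u) = -125
t = -125
O(A) = -186 (O(A) = (103 - 125) - 164 = -22 - 164 = -186)
(-316713 + (O(156) + 91148))/(495242 - 375557) = (-316713 + (-186 + 91148))/(495242 - 375557) = (-316713 + 90962)/119685 = -225751*1/119685 = -225751/119685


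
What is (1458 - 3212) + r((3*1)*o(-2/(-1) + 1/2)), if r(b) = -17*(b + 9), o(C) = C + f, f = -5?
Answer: -3559/2 ≈ -1779.5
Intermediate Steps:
o(C) = -5 + C (o(C) = C - 5 = -5 + C)
r(b) = -153 - 17*b (r(b) = -17*(9 + b) = -153 - 17*b)
(1458 - 3212) + r((3*1)*o(-2/(-1) + 1/2)) = (1458 - 3212) + (-153 - 17*3*1*(-5 + (-2/(-1) + 1/2))) = -1754 + (-153 - 51*(-5 + (-2*(-1) + 1*(½)))) = -1754 + (-153 - 51*(-5 + (2 + ½))) = -1754 + (-153 - 51*(-5 + 5/2)) = -1754 + (-153 - 51*(-5)/2) = -1754 + (-153 - 17*(-15/2)) = -1754 + (-153 + 255/2) = -1754 - 51/2 = -3559/2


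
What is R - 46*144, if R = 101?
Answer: -6523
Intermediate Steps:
R - 46*144 = 101 - 46*144 = 101 - 6624 = -6523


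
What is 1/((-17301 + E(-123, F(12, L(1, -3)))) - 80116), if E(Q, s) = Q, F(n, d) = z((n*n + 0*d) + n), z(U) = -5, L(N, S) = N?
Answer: -1/97540 ≈ -1.0252e-5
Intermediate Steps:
F(n, d) = -5
1/((-17301 + E(-123, F(12, L(1, -3)))) - 80116) = 1/((-17301 - 123) - 80116) = 1/(-17424 - 80116) = 1/(-97540) = -1/97540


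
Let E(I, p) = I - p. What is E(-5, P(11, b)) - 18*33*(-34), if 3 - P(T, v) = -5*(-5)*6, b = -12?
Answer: 20338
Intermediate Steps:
P(T, v) = -147 (P(T, v) = 3 - (-5*(-5))*6 = 3 - 25*6 = 3 - 1*150 = 3 - 150 = -147)
E(-5, P(11, b)) - 18*33*(-34) = (-5 - 1*(-147)) - 18*33*(-34) = (-5 + 147) - 594*(-34) = 142 + 20196 = 20338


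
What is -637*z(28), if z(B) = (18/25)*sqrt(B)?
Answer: -22932*sqrt(7)/25 ≈ -2426.9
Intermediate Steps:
z(B) = 18*sqrt(B)/25 (z(B) = (18*(1/25))*sqrt(B) = 18*sqrt(B)/25)
-637*z(28) = -11466*sqrt(28)/25 = -11466*2*sqrt(7)/25 = -22932*sqrt(7)/25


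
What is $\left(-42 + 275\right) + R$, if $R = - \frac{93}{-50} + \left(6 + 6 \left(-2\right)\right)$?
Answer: $\frac{11443}{50} \approx 228.86$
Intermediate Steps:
$R = - \frac{207}{50}$ ($R = \left(-93\right) \left(- \frac{1}{50}\right) + \left(6 - 12\right) = \frac{93}{50} - 6 = - \frac{207}{50} \approx -4.14$)
$\left(-42 + 275\right) + R = \left(-42 + 275\right) - \frac{207}{50} = 233 - \frac{207}{50} = \frac{11443}{50}$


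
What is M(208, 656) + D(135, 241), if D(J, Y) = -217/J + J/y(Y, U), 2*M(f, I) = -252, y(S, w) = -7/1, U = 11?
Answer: -138814/945 ≈ -146.89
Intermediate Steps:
y(S, w) = -7 (y(S, w) = -7*1 = -7)
M(f, I) = -126 (M(f, I) = (1/2)*(-252) = -126)
D(J, Y) = -217/J - J/7 (D(J, Y) = -217/J + J/(-7) = -217/J + J*(-1/7) = -217/J - J/7)
M(208, 656) + D(135, 241) = -126 + (-217/135 - 1/7*135) = -126 + (-217*1/135 - 135/7) = -126 + (-217/135 - 135/7) = -126 - 19744/945 = -138814/945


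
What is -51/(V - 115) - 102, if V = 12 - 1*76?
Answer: -18207/179 ≈ -101.72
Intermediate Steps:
V = -64 (V = 12 - 76 = -64)
-51/(V - 115) - 102 = -51/(-64 - 115) - 102 = -51/(-179) - 102 = -1/179*(-51) - 102 = 51/179 - 102 = -18207/179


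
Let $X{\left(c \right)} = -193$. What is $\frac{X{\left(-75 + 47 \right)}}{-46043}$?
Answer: $\frac{193}{46043} \approx 0.0041917$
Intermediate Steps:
$\frac{X{\left(-75 + 47 \right)}}{-46043} = - \frac{193}{-46043} = \left(-193\right) \left(- \frac{1}{46043}\right) = \frac{193}{46043}$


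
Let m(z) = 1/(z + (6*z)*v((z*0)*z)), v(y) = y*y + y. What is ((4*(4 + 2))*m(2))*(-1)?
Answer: -12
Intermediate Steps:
v(y) = y + y² (v(y) = y² + y = y + y²)
m(z) = 1/z (m(z) = 1/(z + (6*z)*(((z*0)*z)*(1 + (z*0)*z))) = 1/(z + (6*z)*((0*z)*(1 + 0*z))) = 1/(z + (6*z)*(0*(1 + 0))) = 1/(z + (6*z)*(0*1)) = 1/(z + (6*z)*0) = 1/(z + 0) = 1/z)
((4*(4 + 2))*m(2))*(-1) = ((4*(4 + 2))/2)*(-1) = ((4*6)*(½))*(-1) = (24*(½))*(-1) = 12*(-1) = -12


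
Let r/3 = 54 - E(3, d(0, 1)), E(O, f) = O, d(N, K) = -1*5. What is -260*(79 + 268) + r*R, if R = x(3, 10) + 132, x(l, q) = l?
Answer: -69565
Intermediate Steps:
d(N, K) = -5
R = 135 (R = 3 + 132 = 135)
r = 153 (r = 3*(54 - 1*3) = 3*(54 - 3) = 3*51 = 153)
-260*(79 + 268) + r*R = -260*(79 + 268) + 153*135 = -260*347 + 20655 = -90220 + 20655 = -69565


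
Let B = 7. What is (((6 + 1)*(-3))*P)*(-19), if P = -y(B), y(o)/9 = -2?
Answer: 7182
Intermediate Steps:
y(o) = -18 (y(o) = 9*(-2) = -18)
P = 18 (P = -1*(-18) = 18)
(((6 + 1)*(-3))*P)*(-19) = (((6 + 1)*(-3))*18)*(-19) = ((7*(-3))*18)*(-19) = -21*18*(-19) = -378*(-19) = 7182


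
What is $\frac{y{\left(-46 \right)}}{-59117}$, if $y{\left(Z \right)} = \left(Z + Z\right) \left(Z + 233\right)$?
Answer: $\frac{17204}{59117} \approx 0.29102$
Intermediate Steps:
$y{\left(Z \right)} = 2 Z \left(233 + Z\right)$
$\frac{y{\left(-46 \right)}}{-59117} = \frac{2 \left(-46\right) \left(233 - 46\right)}{-59117} = 2 \left(-46\right) 187 \left(- \frac{1}{59117}\right) = \left(-17204\right) \left(- \frac{1}{59117}\right) = \frac{17204}{59117}$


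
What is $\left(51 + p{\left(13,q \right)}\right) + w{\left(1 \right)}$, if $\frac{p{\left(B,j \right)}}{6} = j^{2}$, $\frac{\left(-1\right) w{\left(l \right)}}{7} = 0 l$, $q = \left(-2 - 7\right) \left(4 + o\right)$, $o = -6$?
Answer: $1995$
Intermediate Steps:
$q = 18$ ($q = \left(-2 - 7\right) \left(4 - 6\right) = \left(-9\right) \left(-2\right) = 18$)
$w{\left(l \right)} = 0$ ($w{\left(l \right)} = - 7 \cdot 0 l = \left(-7\right) 0 = 0$)
$p{\left(B,j \right)} = 6 j^{2}$
$\left(51 + p{\left(13,q \right)}\right) + w{\left(1 \right)} = \left(51 + 6 \cdot 18^{2}\right) + 0 = \left(51 + 6 \cdot 324\right) + 0 = \left(51 + 1944\right) + 0 = 1995 + 0 = 1995$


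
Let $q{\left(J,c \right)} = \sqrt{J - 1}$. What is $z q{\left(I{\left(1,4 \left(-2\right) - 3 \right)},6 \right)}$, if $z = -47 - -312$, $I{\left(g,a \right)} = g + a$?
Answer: $265 i \sqrt{11} \approx 878.91 i$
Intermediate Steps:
$I{\left(g,a \right)} = a + g$
$q{\left(J,c \right)} = \sqrt{-1 + J}$
$z = 265$ ($z = -47 + 312 = 265$)
$z q{\left(I{\left(1,4 \left(-2\right) - 3 \right)},6 \right)} = 265 \sqrt{-1 + \left(\left(4 \left(-2\right) - 3\right) + 1\right)} = 265 \sqrt{-1 + \left(\left(-8 - 3\right) + 1\right)} = 265 \sqrt{-1 + \left(-11 + 1\right)} = 265 \sqrt{-1 - 10} = 265 \sqrt{-11} = 265 i \sqrt{11}$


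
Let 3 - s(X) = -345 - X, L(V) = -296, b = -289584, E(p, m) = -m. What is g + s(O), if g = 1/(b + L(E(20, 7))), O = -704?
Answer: -103197281/289880 ≈ -356.00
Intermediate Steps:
s(X) = 348 + X (s(X) = 3 - (-345 - X) = 3 + (345 + X) = 348 + X)
g = -1/289880 (g = 1/(-289584 - 296) = 1/(-289880) = -1/289880 ≈ -3.4497e-6)
g + s(O) = -1/289880 + (348 - 704) = -1/289880 - 356 = -103197281/289880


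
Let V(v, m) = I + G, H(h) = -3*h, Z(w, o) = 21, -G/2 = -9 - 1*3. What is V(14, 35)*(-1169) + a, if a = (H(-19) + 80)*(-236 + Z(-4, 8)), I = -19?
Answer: -35300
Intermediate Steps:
G = 24 (G = -2*(-9 - 1*3) = -2*(-9 - 3) = -2*(-12) = 24)
a = -29455 (a = (-3*(-19) + 80)*(-236 + 21) = (57 + 80)*(-215) = 137*(-215) = -29455)
V(v, m) = 5 (V(v, m) = -19 + 24 = 5)
V(14, 35)*(-1169) + a = 5*(-1169) - 29455 = -5845 - 29455 = -35300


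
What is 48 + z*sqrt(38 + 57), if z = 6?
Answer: 48 + 6*sqrt(95) ≈ 106.48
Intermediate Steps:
48 + z*sqrt(38 + 57) = 48 + 6*sqrt(38 + 57) = 48 + 6*sqrt(95)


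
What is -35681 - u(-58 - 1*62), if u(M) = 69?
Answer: -35750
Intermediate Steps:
-35681 - u(-58 - 1*62) = -35681 - 1*69 = -35681 - 69 = -35750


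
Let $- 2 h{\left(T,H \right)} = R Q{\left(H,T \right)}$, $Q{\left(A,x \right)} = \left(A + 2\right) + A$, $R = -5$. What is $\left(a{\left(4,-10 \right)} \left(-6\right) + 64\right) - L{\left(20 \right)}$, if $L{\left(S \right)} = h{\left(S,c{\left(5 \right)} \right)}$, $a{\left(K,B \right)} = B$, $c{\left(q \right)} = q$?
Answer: $94$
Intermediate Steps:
$Q{\left(A,x \right)} = 2 + 2 A$ ($Q{\left(A,x \right)} = \left(2 + A\right) + A = 2 + 2 A$)
$h{\left(T,H \right)} = 5 + 5 H$ ($h{\left(T,H \right)} = - \frac{\left(-5\right) \left(2 + 2 H\right)}{2} = - \frac{-10 - 10 H}{2} = 5 + 5 H$)
$L{\left(S \right)} = 30$ ($L{\left(S \right)} = 5 + 5 \cdot 5 = 5 + 25 = 30$)
$\left(a{\left(4,-10 \right)} \left(-6\right) + 64\right) - L{\left(20 \right)} = \left(\left(-10\right) \left(-6\right) + 64\right) - 30 = \left(60 + 64\right) - 30 = 124 - 30 = 94$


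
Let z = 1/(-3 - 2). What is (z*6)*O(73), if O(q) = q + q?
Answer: -876/5 ≈ -175.20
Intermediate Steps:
O(q) = 2*q
z = -⅕ (z = 1/(-5) = -⅕ ≈ -0.20000)
(z*6)*O(73) = (-⅕*6)*(2*73) = -6/5*146 = -876/5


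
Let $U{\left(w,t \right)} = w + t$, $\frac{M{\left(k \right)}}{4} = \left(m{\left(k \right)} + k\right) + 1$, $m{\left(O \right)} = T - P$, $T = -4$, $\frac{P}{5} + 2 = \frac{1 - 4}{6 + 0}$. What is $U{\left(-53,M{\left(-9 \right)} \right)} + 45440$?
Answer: $45389$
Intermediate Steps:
$P = - \frac{25}{2}$ ($P = -10 + 5 \frac{1 - 4}{6 + 0} = -10 + 5 \left(- \frac{3}{6}\right) = -10 + 5 \left(\left(-3\right) \frac{1}{6}\right) = -10 + 5 \left(- \frac{1}{2}\right) = -10 - \frac{5}{2} = - \frac{25}{2} \approx -12.5$)
$m{\left(O \right)} = \frac{17}{2}$ ($m{\left(O \right)} = -4 - - \frac{25}{2} = -4 + \frac{25}{2} = \frac{17}{2}$)
$M{\left(k \right)} = 38 + 4 k$ ($M{\left(k \right)} = 4 \left(\left(\frac{17}{2} + k\right) + 1\right) = 4 \left(\frac{19}{2} + k\right) = 38 + 4 k$)
$U{\left(w,t \right)} = t + w$
$U{\left(-53,M{\left(-9 \right)} \right)} + 45440 = \left(\left(38 + 4 \left(-9\right)\right) - 53\right) + 45440 = \left(\left(38 - 36\right) - 53\right) + 45440 = \left(2 - 53\right) + 45440 = -51 + 45440 = 45389$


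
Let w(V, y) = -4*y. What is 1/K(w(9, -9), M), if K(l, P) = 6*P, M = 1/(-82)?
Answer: -41/3 ≈ -13.667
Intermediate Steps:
M = -1/82 ≈ -0.012195
1/K(w(9, -9), M) = 1/(6*(-1/82)) = 1/(-3/41) = -41/3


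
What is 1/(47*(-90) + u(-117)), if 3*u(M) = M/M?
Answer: -3/12689 ≈ -0.00023643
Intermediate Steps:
u(M) = 1/3 (u(M) = (M/M)/3 = (1/3)*1 = 1/3)
1/(47*(-90) + u(-117)) = 1/(47*(-90) + 1/3) = 1/(-4230 + 1/3) = 1/(-12689/3) = -3/12689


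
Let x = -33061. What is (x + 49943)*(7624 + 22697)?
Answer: 511879122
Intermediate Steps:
(x + 49943)*(7624 + 22697) = (-33061 + 49943)*(7624 + 22697) = 16882*30321 = 511879122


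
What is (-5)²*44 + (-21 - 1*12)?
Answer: 1067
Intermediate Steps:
(-5)²*44 + (-21 - 1*12) = 25*44 + (-21 - 12) = 1100 - 33 = 1067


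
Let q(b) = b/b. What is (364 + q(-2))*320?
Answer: 116800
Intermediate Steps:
q(b) = 1
(364 + q(-2))*320 = (364 + 1)*320 = 365*320 = 116800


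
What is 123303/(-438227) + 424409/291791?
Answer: 150008777170/127870694557 ≈ 1.1731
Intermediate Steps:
123303/(-438227) + 424409/291791 = 123303*(-1/438227) + 424409*(1/291791) = -123303/438227 + 424409/291791 = 150008777170/127870694557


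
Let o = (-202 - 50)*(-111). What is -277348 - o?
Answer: -305320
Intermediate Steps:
o = 27972 (o = -252*(-111) = 27972)
-277348 - o = -277348 - 1*27972 = -277348 - 27972 = -305320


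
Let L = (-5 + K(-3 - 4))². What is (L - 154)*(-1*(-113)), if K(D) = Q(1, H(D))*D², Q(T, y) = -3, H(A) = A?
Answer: 2593350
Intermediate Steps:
K(D) = -3*D²
L = 23104 (L = (-5 - 3*(-3 - 4)²)² = (-5 - 3*(-7)²)² = (-5 - 3*49)² = (-5 - 147)² = (-152)² = 23104)
(L - 154)*(-1*(-113)) = (23104 - 154)*(-1*(-113)) = 22950*113 = 2593350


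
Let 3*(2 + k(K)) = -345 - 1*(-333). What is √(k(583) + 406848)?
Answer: √406842 ≈ 637.84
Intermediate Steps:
k(K) = -6 (k(K) = -2 + (-345 - 1*(-333))/3 = -2 + (-345 + 333)/3 = -2 + (⅓)*(-12) = -2 - 4 = -6)
√(k(583) + 406848) = √(-6 + 406848) = √406842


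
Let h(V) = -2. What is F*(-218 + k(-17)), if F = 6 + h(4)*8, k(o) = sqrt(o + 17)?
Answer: 2180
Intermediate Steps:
k(o) = sqrt(17 + o)
F = -10 (F = 6 - 2*8 = 6 - 16 = -10)
F*(-218 + k(-17)) = -10*(-218 + sqrt(17 - 17)) = -10*(-218 + sqrt(0)) = -10*(-218 + 0) = -10*(-218) = 2180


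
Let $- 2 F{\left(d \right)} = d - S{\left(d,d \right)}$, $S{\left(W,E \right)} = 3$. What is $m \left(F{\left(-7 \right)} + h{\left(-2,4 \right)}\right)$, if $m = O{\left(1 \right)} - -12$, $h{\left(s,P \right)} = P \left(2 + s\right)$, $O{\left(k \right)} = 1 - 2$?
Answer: $55$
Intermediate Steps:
$O{\left(k \right)} = -1$
$m = 11$ ($m = -1 - -12 = -1 + 12 = 11$)
$F{\left(d \right)} = \frac{3}{2} - \frac{d}{2}$ ($F{\left(d \right)} = - \frac{d - 3}{2} = - \frac{-3 + d}{2} = \frac{3}{2} - \frac{d}{2}$)
$m \left(F{\left(-7 \right)} + h{\left(-2,4 \right)}\right) = 11 \left(\left(\frac{3}{2} - - \frac{7}{2}\right) + 4 \left(2 - 2\right)\right) = 11 \left(\left(\frac{3}{2} + \frac{7}{2}\right) + 4 \cdot 0\right) = 11 \left(5 + 0\right) = 11 \cdot 5 = 55$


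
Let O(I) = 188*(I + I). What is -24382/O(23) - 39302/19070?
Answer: -201212109/41229340 ≈ -4.8803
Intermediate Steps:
O(I) = 376*I (O(I) = 188*(2*I) = 376*I)
-24382/O(23) - 39302/19070 = -24382/(376*23) - 39302/19070 = -24382/8648 - 39302*1/19070 = -24382*1/8648 - 19651/9535 = -12191/4324 - 19651/9535 = -201212109/41229340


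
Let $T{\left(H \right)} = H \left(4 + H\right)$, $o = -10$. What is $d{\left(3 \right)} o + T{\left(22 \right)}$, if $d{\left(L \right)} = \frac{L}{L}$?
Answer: $562$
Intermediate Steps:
$d{\left(L \right)} = 1$
$d{\left(3 \right)} o + T{\left(22 \right)} = 1 \left(-10\right) + 22 \left(4 + 22\right) = -10 + 22 \cdot 26 = -10 + 572 = 562$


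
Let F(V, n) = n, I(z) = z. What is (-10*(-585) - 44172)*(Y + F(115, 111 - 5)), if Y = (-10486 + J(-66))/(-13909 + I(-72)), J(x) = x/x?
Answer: -57194473662/13981 ≈ -4.0909e+6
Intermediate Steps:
J(x) = 1
Y = 10485/13981 (Y = (-10486 + 1)/(-13909 - 72) = -10485/(-13981) = -10485*(-1/13981) = 10485/13981 ≈ 0.74995)
(-10*(-585) - 44172)*(Y + F(115, 111 - 5)) = (-10*(-585) - 44172)*(10485/13981 + (111 - 5)) = (5850 - 44172)*(10485/13981 + 106) = -38322*1492471/13981 = -57194473662/13981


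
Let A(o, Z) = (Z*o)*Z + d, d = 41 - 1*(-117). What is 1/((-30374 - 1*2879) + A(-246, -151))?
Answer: -1/5642141 ≈ -1.7724e-7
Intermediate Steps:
d = 158 (d = 41 + 117 = 158)
A(o, Z) = 158 + o*Z² (A(o, Z) = (Z*o)*Z + 158 = o*Z² + 158 = 158 + o*Z²)
1/((-30374 - 1*2879) + A(-246, -151)) = 1/((-30374 - 1*2879) + (158 - 246*(-151)²)) = 1/((-30374 - 2879) + (158 - 246*22801)) = 1/(-33253 + (158 - 5609046)) = 1/(-33253 - 5608888) = 1/(-5642141) = -1/5642141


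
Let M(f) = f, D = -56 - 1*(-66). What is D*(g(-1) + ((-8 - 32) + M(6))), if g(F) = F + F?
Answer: -360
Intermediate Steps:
D = 10 (D = -56 + 66 = 10)
g(F) = 2*F
D*(g(-1) + ((-8 - 32) + M(6))) = 10*(2*(-1) + ((-8 - 32) + 6)) = 10*(-2 + (-40 + 6)) = 10*(-2 - 34) = 10*(-36) = -360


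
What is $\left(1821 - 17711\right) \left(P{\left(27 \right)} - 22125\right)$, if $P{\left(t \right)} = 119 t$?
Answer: $300511680$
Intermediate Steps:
$\left(1821 - 17711\right) \left(P{\left(27 \right)} - 22125\right) = \left(1821 - 17711\right) \left(119 \cdot 27 - 22125\right) = - 15890 \left(3213 - 22125\right) = \left(-15890\right) \left(-18912\right) = 300511680$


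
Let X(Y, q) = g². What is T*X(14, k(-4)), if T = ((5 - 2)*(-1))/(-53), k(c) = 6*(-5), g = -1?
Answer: 3/53 ≈ 0.056604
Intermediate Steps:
k(c) = -30
X(Y, q) = 1 (X(Y, q) = (-1)² = 1)
T = 3/53 (T = (3*(-1))*(-1/53) = -3*(-1/53) = 3/53 ≈ 0.056604)
T*X(14, k(-4)) = (3/53)*1 = 3/53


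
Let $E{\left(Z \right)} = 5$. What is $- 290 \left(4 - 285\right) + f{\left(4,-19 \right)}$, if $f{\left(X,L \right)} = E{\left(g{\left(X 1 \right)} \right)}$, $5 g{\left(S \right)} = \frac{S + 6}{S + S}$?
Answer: $81495$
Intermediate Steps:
$g{\left(S \right)} = \frac{6 + S}{10 S}$ ($g{\left(S \right)} = \frac{\left(S + 6\right) \frac{1}{S + S}}{5} = \frac{\left(6 + S\right) \frac{1}{2 S}}{5} = \frac{\frac{1}{2} \frac{1}{S} \left(6 + S\right)}{5} = \frac{6 + S}{10 S}$)
$f{\left(X,L \right)} = 5$
$- 290 \left(4 - 285\right) + f{\left(4,-19 \right)} = - 290 \left(4 - 285\right) + 5 = \left(-290\right) \left(-281\right) + 5 = 81490 + 5 = 81495$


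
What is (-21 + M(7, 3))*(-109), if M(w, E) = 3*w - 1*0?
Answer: 0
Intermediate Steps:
M(w, E) = 3*w (M(w, E) = 3*w + 0 = 3*w)
(-21 + M(7, 3))*(-109) = (-21 + 3*7)*(-109) = (-21 + 21)*(-109) = 0*(-109) = 0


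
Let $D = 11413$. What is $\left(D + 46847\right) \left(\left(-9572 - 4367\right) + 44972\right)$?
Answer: $1807982580$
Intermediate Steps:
$\left(D + 46847\right) \left(\left(-9572 - 4367\right) + 44972\right) = \left(11413 + 46847\right) \left(\left(-9572 - 4367\right) + 44972\right) = 58260 \left(\left(-9572 - 4367\right) + 44972\right) = 58260 \left(-13939 + 44972\right) = 58260 \cdot 31033 = 1807982580$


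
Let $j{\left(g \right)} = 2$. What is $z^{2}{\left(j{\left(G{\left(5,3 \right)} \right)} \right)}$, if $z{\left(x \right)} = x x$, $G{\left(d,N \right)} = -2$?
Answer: $16$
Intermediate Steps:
$z{\left(x \right)} = x^{2}$
$z^{2}{\left(j{\left(G{\left(5,3 \right)} \right)} \right)} = \left(2^{2}\right)^{2} = 4^{2} = 16$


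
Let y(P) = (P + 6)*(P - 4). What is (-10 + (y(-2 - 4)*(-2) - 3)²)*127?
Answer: -127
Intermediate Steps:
y(P) = (-4 + P)*(6 + P) (y(P) = (6 + P)*(-4 + P) = (-4 + P)*(6 + P))
(-10 + (y(-2 - 4)*(-2) - 3)²)*127 = (-10 + ((-24 + (-2 - 4)² + 2*(-2 - 4))*(-2) - 3)²)*127 = (-10 + ((-24 + (-6)² + 2*(-6))*(-2) - 3)²)*127 = (-10 + ((-24 + 36 - 12)*(-2) - 3)²)*127 = (-10 + (0*(-2) - 3)²)*127 = (-10 + (0 - 3)²)*127 = (-10 + (-3)²)*127 = (-10 + 9)*127 = -1*127 = -127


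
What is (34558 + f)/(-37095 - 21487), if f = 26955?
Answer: -61513/58582 ≈ -1.0500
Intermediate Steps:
(34558 + f)/(-37095 - 21487) = (34558 + 26955)/(-37095 - 21487) = 61513/(-58582) = 61513*(-1/58582) = -61513/58582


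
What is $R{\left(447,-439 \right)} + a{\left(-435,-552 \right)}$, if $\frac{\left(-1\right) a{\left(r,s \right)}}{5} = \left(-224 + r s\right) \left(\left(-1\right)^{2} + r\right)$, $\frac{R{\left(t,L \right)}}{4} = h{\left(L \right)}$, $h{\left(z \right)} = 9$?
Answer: $520574356$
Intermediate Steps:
$R{\left(t,L \right)} = 36$ ($R{\left(t,L \right)} = 4 \cdot 9 = 36$)
$a{\left(r,s \right)} = - 5 \left(1 + r\right) \left(-224 + r s\right)$ ($a{\left(r,s \right)} = - 5 \left(-224 + r s\right) \left(\left(-1\right)^{2} + r\right) = - 5 \left(-224 + r s\right) \left(1 + r\right) = - 5 \left(1 + r\right) \left(-224 + r s\right)$)
$R{\left(447,-439 \right)} + a{\left(-435,-552 \right)} = 36 + \left(1120 + 1120 \left(-435\right) - \left(-2175\right) \left(-552\right) - - 2760 \left(-435\right)^{2}\right) = 36 - \left(1686680 - 522261000\right) = 36 + \left(1120 - 487200 - 1200600 + 522261000\right) = 36 + 520574320 = 520574356$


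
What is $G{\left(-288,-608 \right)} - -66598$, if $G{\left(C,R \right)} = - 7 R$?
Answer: $70854$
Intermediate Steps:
$G{\left(-288,-608 \right)} - -66598 = \left(-7\right) \left(-608\right) - -66598 = 4256 + 66598 = 70854$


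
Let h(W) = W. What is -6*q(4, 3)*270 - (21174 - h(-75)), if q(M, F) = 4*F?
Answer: -40689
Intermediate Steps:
-6*q(4, 3)*270 - (21174 - h(-75)) = -24*3*270 - (21174 - 1*(-75)) = -6*12*270 - (21174 + 75) = -72*270 - 1*21249 = -19440 - 21249 = -40689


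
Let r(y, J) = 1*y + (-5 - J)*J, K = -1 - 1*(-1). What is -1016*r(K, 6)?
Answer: 67056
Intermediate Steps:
K = 0 (K = -1 + 1 = 0)
r(y, J) = y + J*(-5 - J)
-1016*r(K, 6) = -1016*(0 - 1*6² - 5*6) = -1016*(0 - 1*36 - 30) = -1016*(0 - 36 - 30) = -1016*(-66) = 67056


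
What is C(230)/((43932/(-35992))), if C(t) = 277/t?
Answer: -1246223/1263045 ≈ -0.98668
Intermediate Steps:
C(230)/((43932/(-35992))) = (277/230)/((43932/(-35992))) = (277*(1/230))/((43932*(-1/35992))) = 277/(230*(-10983/8998)) = (277/230)*(-8998/10983) = -1246223/1263045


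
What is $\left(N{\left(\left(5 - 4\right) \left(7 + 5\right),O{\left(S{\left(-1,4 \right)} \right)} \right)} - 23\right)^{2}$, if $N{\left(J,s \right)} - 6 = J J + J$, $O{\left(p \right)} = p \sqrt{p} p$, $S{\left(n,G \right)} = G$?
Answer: $19321$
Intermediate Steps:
$O{\left(p \right)} = p^{\frac{5}{2}}$ ($O{\left(p \right)} = p^{\frac{3}{2}} p = p^{\frac{5}{2}}$)
$N{\left(J,s \right)} = 6 + J + J^{2}$ ($N{\left(J,s \right)} = 6 + \left(J J + J\right) = 6 + \left(J^{2} + J\right) = 6 + \left(J + J^{2}\right) = 6 + J + J^{2}$)
$\left(N{\left(\left(5 - 4\right) \left(7 + 5\right),O{\left(S{\left(-1,4 \right)} \right)} \right)} - 23\right)^{2} = \left(\left(6 + \left(5 - 4\right) \left(7 + 5\right) + \left(\left(5 - 4\right) \left(7 + 5\right)\right)^{2}\right) - 23\right)^{2} = \left(\left(6 + 1 \cdot 12 + \left(1 \cdot 12\right)^{2}\right) - 23\right)^{2} = \left(\left(6 + 12 + 12^{2}\right) - 23\right)^{2} = \left(\left(6 + 12 + 144\right) - 23\right)^{2} = \left(162 - 23\right)^{2} = 139^{2} = 19321$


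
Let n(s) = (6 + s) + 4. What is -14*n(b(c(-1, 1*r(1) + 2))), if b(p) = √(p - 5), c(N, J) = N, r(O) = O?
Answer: -140 - 14*I*√6 ≈ -140.0 - 34.293*I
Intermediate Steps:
b(p) = √(-5 + p)
n(s) = 10 + s
-14*n(b(c(-1, 1*r(1) + 2))) = -14*(10 + √(-5 - 1)) = -14*(10 + √(-6)) = -14*(10 + I*√6) = -140 - 14*I*√6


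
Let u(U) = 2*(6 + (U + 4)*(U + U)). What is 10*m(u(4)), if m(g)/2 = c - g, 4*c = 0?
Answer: -2800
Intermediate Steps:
c = 0 (c = (1/4)*0 = 0)
u(U) = 12 + 4*U*(4 + U) (u(U) = 2*(6 + (4 + U)*(2*U)) = 2*(6 + 2*U*(4 + U)) = 12 + 4*U*(4 + U))
m(g) = -2*g (m(g) = 2*(0 - g) = 2*(-g) = -2*g)
10*m(u(4)) = 10*(-2*(12 + 4*4**2 + 16*4)) = 10*(-2*(12 + 4*16 + 64)) = 10*(-2*(12 + 64 + 64)) = 10*(-2*140) = 10*(-280) = -2800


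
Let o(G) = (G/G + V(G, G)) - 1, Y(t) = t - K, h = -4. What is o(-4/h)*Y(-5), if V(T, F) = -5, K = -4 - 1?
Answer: 0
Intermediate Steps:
K = -5
Y(t) = 5 + t (Y(t) = t - 1*(-5) = t + 5 = 5 + t)
o(G) = -5 (o(G) = (G/G - 5) - 1 = (1 - 5) - 1 = -4 - 1 = -5)
o(-4/h)*Y(-5) = -5*(5 - 5) = -5*0 = 0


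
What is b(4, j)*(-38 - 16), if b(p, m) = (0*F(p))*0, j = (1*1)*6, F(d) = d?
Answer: 0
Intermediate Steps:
j = 6 (j = 1*6 = 6)
b(p, m) = 0 (b(p, m) = (0*p)*0 = 0*0 = 0)
b(4, j)*(-38 - 16) = 0*(-38 - 16) = 0*(-54) = 0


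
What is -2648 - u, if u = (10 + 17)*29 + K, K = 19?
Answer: -3450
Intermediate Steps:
u = 802 (u = (10 + 17)*29 + 19 = 27*29 + 19 = 783 + 19 = 802)
-2648 - u = -2648 - 1*802 = -2648 - 802 = -3450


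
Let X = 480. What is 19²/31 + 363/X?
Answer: 61511/4960 ≈ 12.401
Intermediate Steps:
19²/31 + 363/X = 19²/31 + 363/480 = 361*(1/31) + 363*(1/480) = 361/31 + 121/160 = 61511/4960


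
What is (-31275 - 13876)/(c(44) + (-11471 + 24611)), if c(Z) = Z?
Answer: -45151/13184 ≈ -3.4247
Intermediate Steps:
(-31275 - 13876)/(c(44) + (-11471 + 24611)) = (-31275 - 13876)/(44 + (-11471 + 24611)) = -45151/(44 + 13140) = -45151/13184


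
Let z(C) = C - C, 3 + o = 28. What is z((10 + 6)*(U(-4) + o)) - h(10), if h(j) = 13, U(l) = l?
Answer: -13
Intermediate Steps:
o = 25 (o = -3 + 28 = 25)
z(C) = 0
z((10 + 6)*(U(-4) + o)) - h(10) = 0 - 1*13 = 0 - 13 = -13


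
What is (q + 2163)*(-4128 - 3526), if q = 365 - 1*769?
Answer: -13463386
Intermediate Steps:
q = -404 (q = 365 - 769 = -404)
(q + 2163)*(-4128 - 3526) = (-404 + 2163)*(-4128 - 3526) = 1759*(-7654) = -13463386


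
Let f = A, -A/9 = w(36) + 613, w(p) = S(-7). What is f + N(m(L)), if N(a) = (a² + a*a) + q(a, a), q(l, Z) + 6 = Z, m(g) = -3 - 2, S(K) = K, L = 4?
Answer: -5415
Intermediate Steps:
w(p) = -7
m(g) = -5
q(l, Z) = -6 + Z
A = -5454 (A = -9*(-7 + 613) = -9*606 = -5454)
N(a) = -6 + a + 2*a² (N(a) = (a² + a*a) + (-6 + a) = (a² + a²) + (-6 + a) = 2*a² + (-6 + a) = -6 + a + 2*a²)
f = -5454
f + N(m(L)) = -5454 + (-6 - 5 + 2*(-5)²) = -5454 + (-6 - 5 + 2*25) = -5454 + (-6 - 5 + 50) = -5454 + 39 = -5415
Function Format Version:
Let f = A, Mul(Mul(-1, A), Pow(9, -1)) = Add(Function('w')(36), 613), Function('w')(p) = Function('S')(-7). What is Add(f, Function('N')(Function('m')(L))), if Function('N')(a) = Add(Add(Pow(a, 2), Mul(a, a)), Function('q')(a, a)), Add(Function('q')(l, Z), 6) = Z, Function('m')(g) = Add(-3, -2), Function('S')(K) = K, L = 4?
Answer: -5415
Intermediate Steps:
Function('w')(p) = -7
Function('m')(g) = -5
Function('q')(l, Z) = Add(-6, Z)
A = -5454 (A = Mul(-9, Add(-7, 613)) = Mul(-9, 606) = -5454)
Function('N')(a) = Add(-6, a, Mul(2, Pow(a, 2))) (Function('N')(a) = Add(Add(Pow(a, 2), Mul(a, a)), Add(-6, a)) = Add(Add(Pow(a, 2), Pow(a, 2)), Add(-6, a)) = Add(Mul(2, Pow(a, 2)), Add(-6, a)) = Add(-6, a, Mul(2, Pow(a, 2))))
f = -5454
Add(f, Function('N')(Function('m')(L))) = Add(-5454, Add(-6, -5, Mul(2, Pow(-5, 2)))) = Add(-5454, Add(-6, -5, Mul(2, 25))) = Add(-5454, Add(-6, -5, 50)) = Add(-5454, 39) = -5415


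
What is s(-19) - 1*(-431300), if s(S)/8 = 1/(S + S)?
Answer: 8194696/19 ≈ 4.3130e+5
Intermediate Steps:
s(S) = 4/S (s(S) = 8/(S + S) = 8/((2*S)) = 8*(1/(2*S)) = 4/S)
s(-19) - 1*(-431300) = 4/(-19) - 1*(-431300) = 4*(-1/19) + 431300 = -4/19 + 431300 = 8194696/19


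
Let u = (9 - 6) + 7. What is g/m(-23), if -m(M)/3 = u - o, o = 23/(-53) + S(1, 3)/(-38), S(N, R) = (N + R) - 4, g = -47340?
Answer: 836340/553 ≈ 1512.4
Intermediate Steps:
S(N, R) = -4 + N + R
o = -23/53 (o = 23/(-53) + (-4 + 1 + 3)/(-38) = 23*(-1/53) + 0*(-1/38) = -23/53 + 0 = -23/53 ≈ -0.43396)
u = 10 (u = 3 + 7 = 10)
m(M) = -1659/53 (m(M) = -3*(10 - 1*(-23/53)) = -3*(10 + 23/53) = -3*553/53 = -1659/53)
g/m(-23) = -47340/(-1659/53) = -47340*(-53/1659) = 836340/553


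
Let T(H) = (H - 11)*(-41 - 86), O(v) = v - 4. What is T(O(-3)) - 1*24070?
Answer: -21784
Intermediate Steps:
O(v) = -4 + v
T(H) = 1397 - 127*H (T(H) = (-11 + H)*(-127) = 1397 - 127*H)
T(O(-3)) - 1*24070 = (1397 - 127*(-4 - 3)) - 1*24070 = (1397 - 127*(-7)) - 24070 = (1397 + 889) - 24070 = 2286 - 24070 = -21784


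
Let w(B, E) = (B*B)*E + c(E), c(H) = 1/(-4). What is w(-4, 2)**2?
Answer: 16129/16 ≈ 1008.1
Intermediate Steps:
c(H) = -1/4
w(B, E) = -1/4 + E*B**2 (w(B, E) = (B*B)*E - 1/4 = B**2*E - 1/4 = E*B**2 - 1/4 = -1/4 + E*B**2)
w(-4, 2)**2 = (-1/4 + 2*(-4)**2)**2 = (-1/4 + 2*16)**2 = (-1/4 + 32)**2 = (127/4)**2 = 16129/16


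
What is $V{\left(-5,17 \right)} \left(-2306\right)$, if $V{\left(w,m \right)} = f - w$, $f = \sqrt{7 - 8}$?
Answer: $-11530 - 2306 i \approx -11530.0 - 2306.0 i$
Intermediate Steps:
$f = i$ ($f = \sqrt{-1} = i \approx 1.0 i$)
$V{\left(w,m \right)} = i - w$
$V{\left(-5,17 \right)} \left(-2306\right) = \left(i - -5\right) \left(-2306\right) = \left(i + 5\right) \left(-2306\right) = \left(5 + i\right) \left(-2306\right) = -11530 - 2306 i$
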